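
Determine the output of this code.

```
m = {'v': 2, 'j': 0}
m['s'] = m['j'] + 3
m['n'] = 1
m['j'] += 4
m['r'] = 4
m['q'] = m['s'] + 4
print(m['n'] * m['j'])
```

4

m['s'] = m['j']+3 = 3 → {'v': 2, 'j': 0, 's': 3}
m['n'] = 1 → {'v': 2, 'j': 0, 's': 3, 'n': 1}
m['j'] = 0+4 = 4 → {'v': 2, 'j': 4, 's': 3, 'n': 1}
m['r'] = 4 → {'v': 2, 'j': 4, 's': 3, 'n': 1, 'r': 4}
m['q'] = m['s']+4 = 7 → {'v': 2, 'j': 4, 's': 3, 'n': 1, 'r': 4, 'q': 7}
m['n']*m['j'] = 1*4 = 4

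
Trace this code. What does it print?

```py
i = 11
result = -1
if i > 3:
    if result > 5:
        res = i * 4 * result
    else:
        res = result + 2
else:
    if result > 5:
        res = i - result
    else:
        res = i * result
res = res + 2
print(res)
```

3

i=11, result=-1
i > 3 is True; result > 5 is False
→ res = result + 2 = 1
res = 1+2 = 3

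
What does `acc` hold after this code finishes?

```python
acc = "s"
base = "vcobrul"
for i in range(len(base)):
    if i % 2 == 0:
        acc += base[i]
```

'svorl'

i=0: add 'v' → 'sv'
i=1: skip
i=2: add 'o' → 'svo'
i=3: skip
i=4: add 'r' → 'svor'
i=5: skip
i=6: add 'l' → 'svorl'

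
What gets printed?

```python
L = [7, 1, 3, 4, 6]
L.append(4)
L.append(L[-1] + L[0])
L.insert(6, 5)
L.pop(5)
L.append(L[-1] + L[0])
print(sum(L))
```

55

append 4 → [7, 1, 3, 4, 6, 4]
append L[-1]+L[0] = 4+7 = 11 → [7, 1, 3, 4, 6, 4, 11]
insert 5 at 6 → [7, 1, 3, 4, 6, 4, 5, 11]
pop(5) removes 4 → [7, 1, 3, 4, 6, 5, 11]
append L[-1]+L[0] = 11+7 = 18 → [7, 1, 3, 4, 6, 5, 11, 18]
sum = 55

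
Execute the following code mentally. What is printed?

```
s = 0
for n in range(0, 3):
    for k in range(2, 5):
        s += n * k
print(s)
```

n=0,k=2: s = 0+0 = 0
n=0,k=3: s = 0+0 = 0
n=0,k=4: s = 0+0 = 0
n=1,k=2: s = 0+2 = 2
n=1,k=3: s = 2+3 = 5
n=1,k=4: s = 5+4 = 9
n=2,k=2: s = 9+4 = 13
n=2,k=3: s = 13+6 = 19
n=2,k=4: s = 19+8 = 27

27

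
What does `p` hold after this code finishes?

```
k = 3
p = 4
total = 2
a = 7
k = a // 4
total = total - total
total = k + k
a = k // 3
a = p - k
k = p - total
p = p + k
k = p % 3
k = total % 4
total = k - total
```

6

k = 7//4 = 1
total = 2-2 = 0
total = 1+1 = 2
a = 1//3 = 0
a = 4-1 = 3
k = 4-2 = 2
p = 4+2 = 6
k = 6%3 = 0
k = 2%4 = 2
total = 2-2 = 0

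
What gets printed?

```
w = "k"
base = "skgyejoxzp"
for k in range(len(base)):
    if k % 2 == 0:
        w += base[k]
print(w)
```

ksgeoz

k=0: add 's' → 'ks'
k=1: skip
k=2: add 'g' → 'ksg'
k=3: skip
k=4: add 'e' → 'ksge'
k=5: skip
k=6: add 'o' → 'ksgeo'
k=7: skip
k=8: add 'z' → 'ksgeoz'
k=9: skip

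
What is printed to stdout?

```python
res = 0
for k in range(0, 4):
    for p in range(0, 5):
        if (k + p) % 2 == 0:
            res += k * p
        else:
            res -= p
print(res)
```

8

k=0,p=0: even sum, res = 0+0 = 0
k=0,p=1: odd sum, res = 0-1 = -1
k=0,p=2: even sum, res = (-1)+0 = -1
k=0,p=3: odd sum, res = (-1)-3 = -4
k=0,p=4: even sum, res = (-4)+0 = -4
k=1,p=0: odd sum, res = (-4)-0 = -4
k=1,p=1: even sum, res = (-4)+1 = -3
k=1,p=2: odd sum, res = (-3)-2 = -5
k=1,p=3: even sum, res = (-5)+3 = -2
k=1,p=4: odd sum, res = (-2)-4 = -6
k=2,p=0: even sum, res = (-6)+0 = -6
k=2,p=1: odd sum, res = (-6)-1 = -7
k=2,p=2: even sum, res = (-7)+4 = -3
k=2,p=3: odd sum, res = (-3)-3 = -6
k=2,p=4: even sum, res = (-6)+8 = 2
k=3,p=0: odd sum, res = 2-0 = 2
k=3,p=1: even sum, res = 2+3 = 5
k=3,p=2: odd sum, res = 5-2 = 3
k=3,p=3: even sum, res = 3+9 = 12
k=3,p=4: odd sum, res = 12-4 = 8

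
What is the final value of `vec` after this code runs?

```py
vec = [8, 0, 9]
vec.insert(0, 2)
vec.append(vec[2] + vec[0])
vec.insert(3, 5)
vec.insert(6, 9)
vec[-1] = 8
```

insert 2 at 0 → [2, 8, 0, 9]
append vec[2]+vec[0] = 0+2 = 2 → [2, 8, 0, 9, 2]
insert 5 at 3 → [2, 8, 0, 5, 9, 2]
insert 9 at 6 → [2, 8, 0, 5, 9, 2, 9]
vec[-1] = 8 → [2, 8, 0, 5, 9, 2, 8]

[2, 8, 0, 5, 9, 2, 8]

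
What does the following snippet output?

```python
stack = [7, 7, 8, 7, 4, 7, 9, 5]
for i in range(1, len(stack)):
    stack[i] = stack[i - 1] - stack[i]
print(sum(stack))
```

-136

i=1: stack[1] = 7-7 = 0 → [7, 0, 8, 7, 4, 7, 9, 5]
i=2: stack[2] = 0-8 = -8 → [7, 0, -8, 7, 4, 7, 9, 5]
i=3: stack[3] = (-8)-7 = -15 → [7, 0, -8, -15, 4, 7, 9, 5]
i=4: stack[4] = (-15)-4 = -19 → [7, 0, -8, -15, -19, 7, 9, 5]
i=5: stack[5] = (-19)-7 = -26 → [7, 0, -8, -15, -19, -26, 9, 5]
i=6: stack[6] = (-26)-9 = -35 → [7, 0, -8, -15, -19, -26, -35, 5]
i=7: stack[7] = (-35)-5 = -40 → [7, 0, -8, -15, -19, -26, -35, -40]
sum = -136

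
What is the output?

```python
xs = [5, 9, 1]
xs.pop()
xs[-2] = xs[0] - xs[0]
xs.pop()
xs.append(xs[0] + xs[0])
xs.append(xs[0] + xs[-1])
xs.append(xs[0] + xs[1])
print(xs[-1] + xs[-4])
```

pop() removes 1 → [5, 9]
xs[-2] = xs[0]-xs[0] = 5-5 = 0 → [0, 9]
pop() removes 9 → [0]
append xs[0]+xs[0] = 0+0 = 0 → [0, 0]
append xs[0]+xs[-1] = 0+0 = 0 → [0, 0, 0]
append xs[0]+xs[1] = 0+0 = 0 → [0, 0, 0, 0]
xs[-1]+xs[-4] = 0+0 = 0

0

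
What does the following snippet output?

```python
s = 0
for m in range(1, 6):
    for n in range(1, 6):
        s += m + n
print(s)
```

m=1,n=1: s = 0+2 = 2
m=1,n=2: s = 2+3 = 5
m=1,n=3: s = 5+4 = 9
m=1,n=4: s = 9+5 = 14
m=1,n=5: s = 14+6 = 20
m=2,n=1: s = 20+3 = 23
m=2,n=2: s = 23+4 = 27
m=2,n=3: s = 27+5 = 32
m=2,n=4: s = 32+6 = 38
m=2,n=5: s = 38+7 = 45
m=3,n=1: s = 45+4 = 49
m=3,n=2: s = 49+5 = 54
m=3,n=3: s = 54+6 = 60
m=3,n=4: s = 60+7 = 67
m=3,n=5: s = 67+8 = 75
m=4,n=1: s = 75+5 = 80
m=4,n=2: s = 80+6 = 86
m=4,n=3: s = 86+7 = 93
m=4,n=4: s = 93+8 = 101
m=4,n=5: s = 101+9 = 110
m=5,n=1: s = 110+6 = 116
m=5,n=2: s = 116+7 = 123
m=5,n=3: s = 123+8 = 131
m=5,n=4: s = 131+9 = 140
m=5,n=5: s = 140+10 = 150

150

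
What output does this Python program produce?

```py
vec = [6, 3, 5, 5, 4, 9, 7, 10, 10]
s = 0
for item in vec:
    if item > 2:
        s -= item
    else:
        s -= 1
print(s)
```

item=6: >2, s = 0-6 = -6
item=3: >2, s = (-6)-3 = -9
item=5: >2, s = (-9)-5 = -14
item=5: >2, s = (-14)-5 = -19
item=4: >2, s = (-19)-4 = -23
item=9: >2, s = (-23)-9 = -32
item=7: >2, s = (-32)-7 = -39
item=10: >2, s = (-39)-10 = -49
item=10: >2, s = (-49)-10 = -59

-59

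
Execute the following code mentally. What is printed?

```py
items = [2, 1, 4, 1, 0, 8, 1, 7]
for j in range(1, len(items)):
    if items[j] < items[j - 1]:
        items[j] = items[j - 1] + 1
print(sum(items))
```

47

j=1: 1<2, items[1] = 2+1 = 3 → [2, 3, 4, 1, 0, 8, 1, 7]
j=2: 4>=3, unchanged → [2, 3, 4, 1, 0, 8, 1, 7]
j=3: 1<4, items[3] = 4+1 = 5 → [2, 3, 4, 5, 0, 8, 1, 7]
j=4: 0<5, items[4] = 5+1 = 6 → [2, 3, 4, 5, 6, 8, 1, 7]
j=5: 8>=6, unchanged → [2, 3, 4, 5, 6, 8, 1, 7]
j=6: 1<8, items[6] = 8+1 = 9 → [2, 3, 4, 5, 6, 8, 9, 7]
j=7: 7<9, items[7] = 9+1 = 10 → [2, 3, 4, 5, 6, 8, 9, 10]
sum = 47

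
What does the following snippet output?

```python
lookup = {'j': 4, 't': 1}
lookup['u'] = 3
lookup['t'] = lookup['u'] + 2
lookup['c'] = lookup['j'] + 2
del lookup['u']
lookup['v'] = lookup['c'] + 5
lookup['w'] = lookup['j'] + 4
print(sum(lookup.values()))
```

34

lookup['u'] = 3 → {'j': 4, 't': 1, 'u': 3}
lookup['t'] = lookup['u']+2 = 5 → {'j': 4, 't': 5, 'u': 3}
lookup['c'] = lookup['j']+2 = 6 → {'j': 4, 't': 5, 'u': 3, 'c': 6}
del 'u' → {'j': 4, 't': 5, 'c': 6}
lookup['v'] = lookup['c']+5 = 11 → {'j': 4, 't': 5, 'c': 6, 'v': 11}
lookup['w'] = lookup['j']+4 = 8 → {'j': 4, 't': 5, 'c': 6, 'v': 11, 'w': 8}
sum of values = 34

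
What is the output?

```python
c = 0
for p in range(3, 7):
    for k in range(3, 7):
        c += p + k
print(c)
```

144

p=3,k=3: c = 0+6 = 6
p=3,k=4: c = 6+7 = 13
p=3,k=5: c = 13+8 = 21
p=3,k=6: c = 21+9 = 30
p=4,k=3: c = 30+7 = 37
p=4,k=4: c = 37+8 = 45
p=4,k=5: c = 45+9 = 54
p=4,k=6: c = 54+10 = 64
p=5,k=3: c = 64+8 = 72
p=5,k=4: c = 72+9 = 81
p=5,k=5: c = 81+10 = 91
p=5,k=6: c = 91+11 = 102
p=6,k=3: c = 102+9 = 111
p=6,k=4: c = 111+10 = 121
p=6,k=5: c = 121+11 = 132
p=6,k=6: c = 132+12 = 144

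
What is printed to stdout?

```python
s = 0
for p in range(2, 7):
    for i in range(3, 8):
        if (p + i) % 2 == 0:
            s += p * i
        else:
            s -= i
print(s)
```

p=2,i=3: odd sum, s = 0-3 = -3
p=2,i=4: even sum, s = (-3)+8 = 5
p=2,i=5: odd sum, s = 5-5 = 0
p=2,i=6: even sum, s = 0+12 = 12
p=2,i=7: odd sum, s = 12-7 = 5
p=3,i=3: even sum, s = 5+9 = 14
p=3,i=4: odd sum, s = 14-4 = 10
p=3,i=5: even sum, s = 10+15 = 25
p=3,i=6: odd sum, s = 25-6 = 19
p=3,i=7: even sum, s = 19+21 = 40
p=4,i=3: odd sum, s = 40-3 = 37
p=4,i=4: even sum, s = 37+16 = 53
p=4,i=5: odd sum, s = 53-5 = 48
p=4,i=6: even sum, s = 48+24 = 72
p=4,i=7: odd sum, s = 72-7 = 65
p=5,i=3: even sum, s = 65+15 = 80
p=5,i=4: odd sum, s = 80-4 = 76
p=5,i=5: even sum, s = 76+25 = 101
p=5,i=6: odd sum, s = 101-6 = 95
p=5,i=7: even sum, s = 95+35 = 130
p=6,i=3: odd sum, s = 130-3 = 127
p=6,i=4: even sum, s = 127+24 = 151
p=6,i=5: odd sum, s = 151-5 = 146
p=6,i=6: even sum, s = 146+36 = 182
p=6,i=7: odd sum, s = 182-7 = 175

175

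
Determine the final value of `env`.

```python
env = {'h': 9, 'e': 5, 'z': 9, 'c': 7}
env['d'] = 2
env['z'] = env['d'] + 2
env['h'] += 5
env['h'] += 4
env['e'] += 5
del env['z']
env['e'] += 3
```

{'h': 18, 'e': 13, 'c': 7, 'd': 2}

env['d'] = 2 → {'h': 9, 'e': 5, 'z': 9, 'c': 7, 'd': 2}
env['z'] = env['d']+2 = 4 → {'h': 9, 'e': 5, 'z': 4, 'c': 7, 'd': 2}
env['h'] = 9+5 = 14 → {'h': 14, 'e': 5, 'z': 4, 'c': 7, 'd': 2}
env['h'] = 14+4 = 18 → {'h': 18, 'e': 5, 'z': 4, 'c': 7, 'd': 2}
env['e'] = 5+5 = 10 → {'h': 18, 'e': 10, 'z': 4, 'c': 7, 'd': 2}
del 'z' → {'h': 18, 'e': 10, 'c': 7, 'd': 2}
env['e'] = 10+3 = 13 → {'h': 18, 'e': 13, 'c': 7, 'd': 2}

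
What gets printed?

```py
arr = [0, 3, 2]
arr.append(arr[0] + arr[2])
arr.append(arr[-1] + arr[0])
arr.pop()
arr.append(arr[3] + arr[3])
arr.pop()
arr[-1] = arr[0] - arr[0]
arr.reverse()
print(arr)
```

append arr[0]+arr[2] = 0+2 = 2 → [0, 3, 2, 2]
append arr[-1]+arr[0] = 2+0 = 2 → [0, 3, 2, 2, 2]
pop() removes 2 → [0, 3, 2, 2]
append arr[3]+arr[3] = 2+2 = 4 → [0, 3, 2, 2, 4]
pop() removes 4 → [0, 3, 2, 2]
arr[-1] = arr[0]-arr[0] = 0-0 = 0 → [0, 3, 2, 0]
reverse → [0, 2, 3, 0]

[0, 2, 3, 0]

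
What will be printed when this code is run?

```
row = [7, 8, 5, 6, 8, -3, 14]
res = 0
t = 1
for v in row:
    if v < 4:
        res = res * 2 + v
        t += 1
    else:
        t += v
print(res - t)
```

-53

v=7: not <4; t=8
v=8: not <4; t=16
v=5: not <4; t=21
v=6: not <4; t=27
v=8: not <4; t=35
v=-3: <4, res = 0*2+(-3) = -3; t=36
v=14: not <4; t=50
res-t = (-3)-50 = -53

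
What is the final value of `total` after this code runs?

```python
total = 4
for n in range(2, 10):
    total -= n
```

n=2: total = 4-2 = 2
n=3: total = 2-3 = -1
n=4: total = (-1)-4 = -5
n=5: total = (-5)-5 = -10
n=6: total = (-10)-6 = -16
n=7: total = (-16)-7 = -23
n=8: total = (-23)-8 = -31
n=9: total = (-31)-9 = -40

-40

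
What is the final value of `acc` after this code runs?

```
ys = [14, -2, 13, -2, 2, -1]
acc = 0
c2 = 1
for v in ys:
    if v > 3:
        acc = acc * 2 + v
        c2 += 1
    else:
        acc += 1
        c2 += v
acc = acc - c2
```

v=14: >3, acc = 0*2+14 = 14; c2=2
v=-2: not >3, acc = 14+1 = 15; c2=0
v=13: >3, acc = 15*2+13 = 43; c2=1
v=-2: not >3, acc = 43+1 = 44; c2=-1
v=2: not >3, acc = 44+1 = 45; c2=1
v=-1: not >3, acc = 45+1 = 46; c2=0
acc-c2 = 46-0 = 46

46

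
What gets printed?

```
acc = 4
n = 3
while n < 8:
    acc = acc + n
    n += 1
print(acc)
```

n=3: acc = 4+3 = 7
n=4: acc = 7+4 = 11
n=5: acc = 11+5 = 16
n=6: acc = 16+6 = 22
n=7: acc = 22+7 = 29

29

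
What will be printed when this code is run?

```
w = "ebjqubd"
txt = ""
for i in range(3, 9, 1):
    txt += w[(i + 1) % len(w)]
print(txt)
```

i=3: add w[4]='u' → 'u'
i=4: add w[5]='b' → 'ub'
i=5: add w[6]='d' → 'ubd'
i=6: add w[0]='e' → 'ubde'
i=7: add w[1]='b' → 'ubdeb'
i=8: add w[2]='j' → 'ubdebj'

ubdebj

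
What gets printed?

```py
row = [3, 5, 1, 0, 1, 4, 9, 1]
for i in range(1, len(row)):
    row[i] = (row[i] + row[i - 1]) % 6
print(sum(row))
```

22

i=1: row[1] = (5+3)%6 = 2 → [3, 2, 1, 0, 1, 4, 9, 1]
i=2: row[2] = (1+2)%6 = 3 → [3, 2, 3, 0, 1, 4, 9, 1]
i=3: row[3] = (0+3)%6 = 3 → [3, 2, 3, 3, 1, 4, 9, 1]
i=4: row[4] = (1+3)%6 = 4 → [3, 2, 3, 3, 4, 4, 9, 1]
i=5: row[5] = (4+4)%6 = 2 → [3, 2, 3, 3, 4, 2, 9, 1]
i=6: row[6] = (9+2)%6 = 5 → [3, 2, 3, 3, 4, 2, 5, 1]
i=7: row[7] = (1+5)%6 = 0 → [3, 2, 3, 3, 4, 2, 5, 0]
sum = 22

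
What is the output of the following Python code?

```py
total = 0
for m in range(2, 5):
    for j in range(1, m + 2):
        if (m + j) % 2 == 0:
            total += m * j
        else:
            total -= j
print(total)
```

m=2,j=1: odd sum, total = 0-1 = -1
m=2,j=2: even sum, total = (-1)+4 = 3
m=2,j=3: odd sum, total = 3-3 = 0
m=3,j=1: even sum, total = 0+3 = 3
m=3,j=2: odd sum, total = 3-2 = 1
m=3,j=3: even sum, total = 1+9 = 10
m=3,j=4: odd sum, total = 10-4 = 6
m=4,j=1: odd sum, total = 6-1 = 5
m=4,j=2: even sum, total = 5+8 = 13
m=4,j=3: odd sum, total = 13-3 = 10
m=4,j=4: even sum, total = 10+16 = 26
m=4,j=5: odd sum, total = 26-5 = 21

21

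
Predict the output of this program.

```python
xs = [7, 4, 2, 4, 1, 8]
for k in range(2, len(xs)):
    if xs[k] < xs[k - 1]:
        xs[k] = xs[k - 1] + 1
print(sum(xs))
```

k=2: 2<4, xs[2] = 4+1 = 5 → [7, 4, 5, 4, 1, 8]
k=3: 4<5, xs[3] = 5+1 = 6 → [7, 4, 5, 6, 1, 8]
k=4: 1<6, xs[4] = 6+1 = 7 → [7, 4, 5, 6, 7, 8]
k=5: 8>=7, unchanged → [7, 4, 5, 6, 7, 8]
sum = 37

37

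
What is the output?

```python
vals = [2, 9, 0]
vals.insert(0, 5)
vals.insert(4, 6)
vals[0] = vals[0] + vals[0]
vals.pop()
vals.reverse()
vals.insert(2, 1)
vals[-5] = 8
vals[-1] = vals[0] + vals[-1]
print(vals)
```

insert 5 at 0 → [5, 2, 9, 0]
insert 6 at 4 → [5, 2, 9, 0, 6]
vals[0] = vals[0]+vals[0] = 5+5 = 10 → [10, 2, 9, 0, 6]
pop() removes 6 → [10, 2, 9, 0]
reverse → [0, 9, 2, 10]
insert 1 at 2 → [0, 9, 1, 2, 10]
vals[-5] = 8 → [8, 9, 1, 2, 10]
vals[-1] = vals[0]+vals[-1] = 8+10 = 18 → [8, 9, 1, 2, 18]

[8, 9, 1, 2, 18]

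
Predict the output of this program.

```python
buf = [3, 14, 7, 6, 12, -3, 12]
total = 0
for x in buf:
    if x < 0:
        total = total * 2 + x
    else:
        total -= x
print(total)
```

x=3: not <0, total = 0-3 = -3
x=14: not <0, total = (-3)-14 = -17
x=7: not <0, total = (-17)-7 = -24
x=6: not <0, total = (-24)-6 = -30
x=12: not <0, total = (-30)-12 = -42
x=-3: <0, total = (-42)*2+(-3) = -87
x=12: not <0, total = (-87)-12 = -99

-99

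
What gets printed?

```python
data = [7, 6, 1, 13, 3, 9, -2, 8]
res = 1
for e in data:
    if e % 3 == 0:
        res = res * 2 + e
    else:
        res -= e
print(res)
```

e=7: not %3==0, res = 1-7 = -6
e=6: %3==0, res = (-6)*2+6 = -6
e=1: not %3==0, res = (-6)-1 = -7
e=13: not %3==0, res = (-7)-13 = -20
e=3: %3==0, res = (-20)*2+3 = -37
e=9: %3==0, res = (-37)*2+9 = -65
e=-2: not %3==0, res = (-65)-(-2) = -63
e=8: not %3==0, res = (-63)-8 = -71

-71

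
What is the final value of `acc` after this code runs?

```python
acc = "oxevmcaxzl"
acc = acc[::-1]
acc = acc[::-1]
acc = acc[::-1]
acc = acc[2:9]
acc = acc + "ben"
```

'xacmvexben'

reverse → 'lzxacmvexo'
reverse → 'oxevmcaxzl'
reverse → 'lzxacmvexo'
slice [2:9] → 'xacmvex'
+ 'ben' → 'xacmvexben'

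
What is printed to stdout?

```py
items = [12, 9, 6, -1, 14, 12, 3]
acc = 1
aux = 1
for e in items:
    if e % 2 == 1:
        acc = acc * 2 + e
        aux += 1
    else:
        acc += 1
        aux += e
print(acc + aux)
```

e=12: not odd, acc = 1+1 = 2; aux=13
e=9: odd, acc = 2*2+9 = 13; aux=14
e=6: not odd, acc = 13+1 = 14; aux=20
e=-1: odd, acc = 14*2+(-1) = 27; aux=21
e=14: not odd, acc = 27+1 = 28; aux=35
e=12: not odd, acc = 28+1 = 29; aux=47
e=3: odd, acc = 29*2+3 = 61; aux=48
acc+aux = 61+48 = 109

109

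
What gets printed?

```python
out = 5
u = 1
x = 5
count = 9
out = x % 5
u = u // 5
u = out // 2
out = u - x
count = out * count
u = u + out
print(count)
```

-45

out = 5%5 = 0
u = 1//5 = 0
u = 0//2 = 0
out = 0-5 = -5
count = (-5)*9 = -45
u = 0+(-5) = -5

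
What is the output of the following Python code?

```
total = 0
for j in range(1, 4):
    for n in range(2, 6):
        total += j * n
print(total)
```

j=1,n=2: total = 0+2 = 2
j=1,n=3: total = 2+3 = 5
j=1,n=4: total = 5+4 = 9
j=1,n=5: total = 9+5 = 14
j=2,n=2: total = 14+4 = 18
j=2,n=3: total = 18+6 = 24
j=2,n=4: total = 24+8 = 32
j=2,n=5: total = 32+10 = 42
j=3,n=2: total = 42+6 = 48
j=3,n=3: total = 48+9 = 57
j=3,n=4: total = 57+12 = 69
j=3,n=5: total = 69+15 = 84

84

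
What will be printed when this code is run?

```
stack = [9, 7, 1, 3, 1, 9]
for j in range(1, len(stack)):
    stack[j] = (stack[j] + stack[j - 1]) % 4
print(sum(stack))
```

13

j=1: stack[1] = (7+9)%4 = 0 → [9, 0, 1, 3, 1, 9]
j=2: stack[2] = (1+0)%4 = 1 → [9, 0, 1, 3, 1, 9]
j=3: stack[3] = (3+1)%4 = 0 → [9, 0, 1, 0, 1, 9]
j=4: stack[4] = (1+0)%4 = 1 → [9, 0, 1, 0, 1, 9]
j=5: stack[5] = (9+1)%4 = 2 → [9, 0, 1, 0, 1, 2]
sum = 13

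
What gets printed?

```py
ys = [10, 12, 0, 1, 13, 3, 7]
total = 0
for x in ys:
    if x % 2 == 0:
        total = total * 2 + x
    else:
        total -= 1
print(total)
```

60

x=10: even, total = 0*2+10 = 10
x=12: even, total = 10*2+12 = 32
x=0: even, total = 32*2+0 = 64
x=1: not even, total = 64-1 = 63
x=13: not even, total = 63-1 = 62
x=3: not even, total = 62-1 = 61
x=7: not even, total = 61-1 = 60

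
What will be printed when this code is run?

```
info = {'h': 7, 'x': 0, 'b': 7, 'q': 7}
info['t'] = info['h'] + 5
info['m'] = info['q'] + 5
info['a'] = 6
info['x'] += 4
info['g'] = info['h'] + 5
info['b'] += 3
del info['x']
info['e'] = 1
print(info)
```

{'h': 7, 'b': 10, 'q': 7, 't': 12, 'm': 12, 'a': 6, 'g': 12, 'e': 1}

info['t'] = info['h']+5 = 12 → {'h': 7, 'x': 0, 'b': 7, 'q': 7, 't': 12}
info['m'] = info['q']+5 = 12 → {'h': 7, 'x': 0, 'b': 7, 'q': 7, 't': 12, 'm': 12}
info['a'] = 6 → {'h': 7, 'x': 0, 'b': 7, 'q': 7, 't': 12, 'm': 12, 'a': 6}
info['x'] = 0+4 = 4 → {'h': 7, 'x': 4, 'b': 7, 'q': 7, 't': 12, 'm': 12, 'a': 6}
info['g'] = info['h']+5 = 12 → {'h': 7, 'x': 4, 'b': 7, 'q': 7, 't': 12, 'm': 12, 'a': 6, 'g': 12}
info['b'] = 7+3 = 10 → {'h': 7, 'x': 4, 'b': 10, 'q': 7, 't': 12, 'm': 12, 'a': 6, 'g': 12}
del 'x' → {'h': 7, 'b': 10, 'q': 7, 't': 12, 'm': 12, 'a': 6, 'g': 12}
info['e'] = 1 → {'h': 7, 'b': 10, 'q': 7, 't': 12, 'm': 12, 'a': 6, 'g': 12, 'e': 1}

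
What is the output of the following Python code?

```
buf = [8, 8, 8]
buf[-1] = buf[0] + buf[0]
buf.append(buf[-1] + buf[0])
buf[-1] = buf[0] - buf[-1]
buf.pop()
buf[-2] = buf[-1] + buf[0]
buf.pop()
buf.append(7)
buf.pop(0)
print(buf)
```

[24, 7]

buf[-1] = buf[0]+buf[0] = 8+8 = 16 → [8, 8, 16]
append buf[-1]+buf[0] = 16+8 = 24 → [8, 8, 16, 24]
buf[-1] = buf[0]-buf[-1] = 8-24 = -16 → [8, 8, 16, -16]
pop() removes -16 → [8, 8, 16]
buf[-2] = buf[-1]+buf[0] = 16+8 = 24 → [8, 24, 16]
pop() removes 16 → [8, 24]
append 7 → [8, 24, 7]
pop(0) removes 8 → [24, 7]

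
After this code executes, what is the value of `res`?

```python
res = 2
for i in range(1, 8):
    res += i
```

30

i=1: res = 2+1 = 3
i=2: res = 3+2 = 5
i=3: res = 5+3 = 8
i=4: res = 8+4 = 12
i=5: res = 12+5 = 17
i=6: res = 17+6 = 23
i=7: res = 23+7 = 30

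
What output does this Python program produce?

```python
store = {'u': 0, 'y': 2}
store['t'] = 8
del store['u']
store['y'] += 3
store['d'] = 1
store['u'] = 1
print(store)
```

store['t'] = 8 → {'u': 0, 'y': 2, 't': 8}
del 'u' → {'y': 2, 't': 8}
store['y'] = 2+3 = 5 → {'y': 5, 't': 8}
store['d'] = 1 → {'y': 5, 't': 8, 'd': 1}
store['u'] = 1 → {'y': 5, 't': 8, 'd': 1, 'u': 1}

{'y': 5, 't': 8, 'd': 1, 'u': 1}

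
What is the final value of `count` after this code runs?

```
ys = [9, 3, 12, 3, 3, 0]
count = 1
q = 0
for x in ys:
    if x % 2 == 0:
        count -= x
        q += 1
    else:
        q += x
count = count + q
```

x=9: not even; q=9
x=3: not even; q=12
x=12: even, count = 1-12 = -11; q=13
x=3: not even; q=16
x=3: not even; q=19
x=0: even, count = (-11)-0 = -11; q=20
count+q = (-11)+20 = 9

9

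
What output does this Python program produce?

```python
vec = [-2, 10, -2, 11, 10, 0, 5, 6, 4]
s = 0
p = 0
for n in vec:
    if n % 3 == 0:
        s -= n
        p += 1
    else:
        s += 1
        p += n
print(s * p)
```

38

n=-2: not %3==0, s = 0+1 = 1; p=-2
n=10: not %3==0, s = 1+1 = 2; p=8
n=-2: not %3==0, s = 2+1 = 3; p=6
n=11: not %3==0, s = 3+1 = 4; p=17
n=10: not %3==0, s = 4+1 = 5; p=27
n=0: %3==0, s = 5-0 = 5; p=28
n=5: not %3==0, s = 5+1 = 6; p=33
n=6: %3==0, s = 6-6 = 0; p=34
n=4: not %3==0, s = 0+1 = 1; p=38
s*p = 1*38 = 38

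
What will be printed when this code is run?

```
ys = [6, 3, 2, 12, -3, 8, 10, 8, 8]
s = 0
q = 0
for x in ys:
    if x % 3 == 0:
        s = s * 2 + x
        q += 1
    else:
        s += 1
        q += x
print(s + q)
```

129

x=6: %3==0, s = 0*2+6 = 6; q=1
x=3: %3==0, s = 6*2+3 = 15; q=2
x=2: not %3==0, s = 15+1 = 16; q=4
x=12: %3==0, s = 16*2+12 = 44; q=5
x=-3: %3==0, s = 44*2+(-3) = 85; q=6
x=8: not %3==0, s = 85+1 = 86; q=14
x=10: not %3==0, s = 86+1 = 87; q=24
x=8: not %3==0, s = 87+1 = 88; q=32
x=8: not %3==0, s = 88+1 = 89; q=40
s+q = 89+40 = 129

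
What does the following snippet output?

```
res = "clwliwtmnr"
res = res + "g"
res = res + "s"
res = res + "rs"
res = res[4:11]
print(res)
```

iwtmnrg

+ 'g' → 'clwliwtmnrg'
+ 's' → 'clwliwtmnrgs'
+ 'rs' → 'clwliwtmnrgsrs'
slice [4:11] → 'iwtmnrg'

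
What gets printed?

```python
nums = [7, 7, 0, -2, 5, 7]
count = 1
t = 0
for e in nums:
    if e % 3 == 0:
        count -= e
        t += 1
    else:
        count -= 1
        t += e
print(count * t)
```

-100

e=7: not %3==0, count = 1-1 = 0; t=7
e=7: not %3==0, count = 0-1 = -1; t=14
e=0: %3==0, count = (-1)-0 = -1; t=15
e=-2: not %3==0, count = (-1)-1 = -2; t=13
e=5: not %3==0, count = (-2)-1 = -3; t=18
e=7: not %3==0, count = (-3)-1 = -4; t=25
count*t = (-4)*25 = -100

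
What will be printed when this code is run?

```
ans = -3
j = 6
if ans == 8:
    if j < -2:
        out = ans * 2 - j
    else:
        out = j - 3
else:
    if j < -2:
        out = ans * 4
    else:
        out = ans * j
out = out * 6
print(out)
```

ans=-3, j=6
ans == 8 is False; j < -2 is False
→ out = ans * j = -18
out = (-18)*6 = -108

-108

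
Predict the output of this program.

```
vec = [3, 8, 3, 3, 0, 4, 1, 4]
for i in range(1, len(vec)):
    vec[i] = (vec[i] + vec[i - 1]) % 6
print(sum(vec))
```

29

i=1: vec[1] = (8+3)%6 = 5 → [3, 5, 3, 3, 0, 4, 1, 4]
i=2: vec[2] = (3+5)%6 = 2 → [3, 5, 2, 3, 0, 4, 1, 4]
i=3: vec[3] = (3+2)%6 = 5 → [3, 5, 2, 5, 0, 4, 1, 4]
i=4: vec[4] = (0+5)%6 = 5 → [3, 5, 2, 5, 5, 4, 1, 4]
i=5: vec[5] = (4+5)%6 = 3 → [3, 5, 2, 5, 5, 3, 1, 4]
i=6: vec[6] = (1+3)%6 = 4 → [3, 5, 2, 5, 5, 3, 4, 4]
i=7: vec[7] = (4+4)%6 = 2 → [3, 5, 2, 5, 5, 3, 4, 2]
sum = 29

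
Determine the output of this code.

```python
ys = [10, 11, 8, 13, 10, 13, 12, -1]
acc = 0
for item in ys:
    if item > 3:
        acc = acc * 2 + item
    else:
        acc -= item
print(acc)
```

1303

item=10: >3, acc = 0*2+10 = 10
item=11: >3, acc = 10*2+11 = 31
item=8: >3, acc = 31*2+8 = 70
item=13: >3, acc = 70*2+13 = 153
item=10: >3, acc = 153*2+10 = 316
item=13: >3, acc = 316*2+13 = 645
item=12: >3, acc = 645*2+12 = 1302
item=-1: not >3, acc = 1302-(-1) = 1303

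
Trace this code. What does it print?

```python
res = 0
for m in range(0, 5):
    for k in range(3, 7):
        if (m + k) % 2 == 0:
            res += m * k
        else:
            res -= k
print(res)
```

48

m=0,k=3: odd sum, res = 0-3 = -3
m=0,k=4: even sum, res = (-3)+0 = -3
m=0,k=5: odd sum, res = (-3)-5 = -8
m=0,k=6: even sum, res = (-8)+0 = -8
m=1,k=3: even sum, res = (-8)+3 = -5
m=1,k=4: odd sum, res = (-5)-4 = -9
m=1,k=5: even sum, res = (-9)+5 = -4
m=1,k=6: odd sum, res = (-4)-6 = -10
m=2,k=3: odd sum, res = (-10)-3 = -13
m=2,k=4: even sum, res = (-13)+8 = -5
m=2,k=5: odd sum, res = (-5)-5 = -10
m=2,k=6: even sum, res = (-10)+12 = 2
m=3,k=3: even sum, res = 2+9 = 11
m=3,k=4: odd sum, res = 11-4 = 7
m=3,k=5: even sum, res = 7+15 = 22
m=3,k=6: odd sum, res = 22-6 = 16
m=4,k=3: odd sum, res = 16-3 = 13
m=4,k=4: even sum, res = 13+16 = 29
m=4,k=5: odd sum, res = 29-5 = 24
m=4,k=6: even sum, res = 24+24 = 48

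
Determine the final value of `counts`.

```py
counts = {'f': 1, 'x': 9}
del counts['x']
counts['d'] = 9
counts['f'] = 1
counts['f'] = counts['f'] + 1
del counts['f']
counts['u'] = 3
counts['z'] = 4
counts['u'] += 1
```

del 'x' → {'f': 1}
counts['d'] = 9 → {'f': 1, 'd': 9}
counts['f'] = 1 → {'f': 1, 'd': 9}
counts['f'] = counts['f']+1 = 2 → {'f': 2, 'd': 9}
del 'f' → {'d': 9}
counts['u'] = 3 → {'d': 9, 'u': 3}
counts['z'] = 4 → {'d': 9, 'u': 3, 'z': 4}
counts['u'] = 3+1 = 4 → {'d': 9, 'u': 4, 'z': 4}

{'d': 9, 'u': 4, 'z': 4}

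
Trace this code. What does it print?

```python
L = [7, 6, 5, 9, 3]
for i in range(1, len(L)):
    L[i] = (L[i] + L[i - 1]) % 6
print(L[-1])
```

i=1: L[1] = (6+7)%6 = 1 → [7, 1, 5, 9, 3]
i=2: L[2] = (5+1)%6 = 0 → [7, 1, 0, 9, 3]
i=3: L[3] = (9+0)%6 = 3 → [7, 1, 0, 3, 3]
i=4: L[4] = (3+3)%6 = 0 → [7, 1, 0, 3, 0]

0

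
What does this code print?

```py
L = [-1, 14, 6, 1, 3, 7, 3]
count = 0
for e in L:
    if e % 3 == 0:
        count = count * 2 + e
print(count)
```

e=-1: not %3==0
e=14: not %3==0
e=6: %3==0, count = 0*2+6 = 6
e=1: not %3==0
e=3: %3==0, count = 6*2+3 = 15
e=7: not %3==0
e=3: %3==0, count = 15*2+3 = 33

33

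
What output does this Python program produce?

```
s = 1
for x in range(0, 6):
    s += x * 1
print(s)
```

16

x=0: s = 1+0*1 = 1
x=1: s = 1+1*1 = 2
x=2: s = 2+2*1 = 4
x=3: s = 4+3*1 = 7
x=4: s = 7+4*1 = 11
x=5: s = 11+5*1 = 16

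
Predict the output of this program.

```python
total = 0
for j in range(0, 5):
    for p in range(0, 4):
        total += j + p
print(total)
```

j=0,p=0: total = 0+0 = 0
j=0,p=1: total = 0+1 = 1
j=0,p=2: total = 1+2 = 3
j=0,p=3: total = 3+3 = 6
j=1,p=0: total = 6+1 = 7
j=1,p=1: total = 7+2 = 9
j=1,p=2: total = 9+3 = 12
j=1,p=3: total = 12+4 = 16
j=2,p=0: total = 16+2 = 18
j=2,p=1: total = 18+3 = 21
j=2,p=2: total = 21+4 = 25
j=2,p=3: total = 25+5 = 30
j=3,p=0: total = 30+3 = 33
j=3,p=1: total = 33+4 = 37
j=3,p=2: total = 37+5 = 42
j=3,p=3: total = 42+6 = 48
j=4,p=0: total = 48+4 = 52
j=4,p=1: total = 52+5 = 57
j=4,p=2: total = 57+6 = 63
j=4,p=3: total = 63+7 = 70

70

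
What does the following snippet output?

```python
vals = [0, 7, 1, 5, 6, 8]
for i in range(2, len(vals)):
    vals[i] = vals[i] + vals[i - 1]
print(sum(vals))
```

i=2: vals[2] = 1+7 = 8 → [0, 7, 8, 5, 6, 8]
i=3: vals[3] = 5+8 = 13 → [0, 7, 8, 13, 6, 8]
i=4: vals[4] = 6+13 = 19 → [0, 7, 8, 13, 19, 8]
i=5: vals[5] = 8+19 = 27 → [0, 7, 8, 13, 19, 27]
sum = 74

74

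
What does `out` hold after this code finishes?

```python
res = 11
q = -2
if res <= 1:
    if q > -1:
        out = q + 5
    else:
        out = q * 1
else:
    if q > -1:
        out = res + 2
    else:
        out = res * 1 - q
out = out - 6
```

7

res=11, q=-2
res <= 1 is False; q > -1 is False
→ out = res * 1 - q = 13
out = 13-6 = 7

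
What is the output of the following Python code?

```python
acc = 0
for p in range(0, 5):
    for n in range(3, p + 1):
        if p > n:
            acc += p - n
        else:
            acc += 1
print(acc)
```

3

p=3,n=3: not 3>3, acc = 0+1 = 1
p=4,n=3: 4>3, acc = 1+1 = 2
p=4,n=4: not 4>4, acc = 2+1 = 3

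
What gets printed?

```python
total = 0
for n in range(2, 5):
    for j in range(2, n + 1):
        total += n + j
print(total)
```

36

n=2,j=2: total = 0+4 = 4
n=3,j=2: total = 4+5 = 9
n=3,j=3: total = 9+6 = 15
n=4,j=2: total = 15+6 = 21
n=4,j=3: total = 21+7 = 28
n=4,j=4: total = 28+8 = 36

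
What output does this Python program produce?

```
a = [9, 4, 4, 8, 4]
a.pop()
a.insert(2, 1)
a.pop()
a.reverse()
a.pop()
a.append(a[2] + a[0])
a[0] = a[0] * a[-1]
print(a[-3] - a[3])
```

-7

pop() removes 4 → [9, 4, 4, 8]
insert 1 at 2 → [9, 4, 1, 4, 8]
pop() removes 8 → [9, 4, 1, 4]
reverse → [4, 1, 4, 9]
pop() removes 9 → [4, 1, 4]
append a[2]+a[0] = 4+4 = 8 → [4, 1, 4, 8]
a[0] = a[0]*a[-1] = 4*8 = 32 → [32, 1, 4, 8]
a[-3]-a[3] = 1-8 = -7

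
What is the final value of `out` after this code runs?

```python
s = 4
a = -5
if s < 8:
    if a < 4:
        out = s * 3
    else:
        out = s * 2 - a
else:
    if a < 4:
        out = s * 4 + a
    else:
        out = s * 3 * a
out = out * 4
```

48

s=4, a=-5
s < 8 is True; a < 4 is True
→ out = s * 3 = 12
out = 12*4 = 48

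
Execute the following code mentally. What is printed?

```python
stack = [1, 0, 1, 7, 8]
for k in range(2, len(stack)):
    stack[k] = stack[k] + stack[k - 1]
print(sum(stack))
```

26

k=2: stack[2] = 1+0 = 1 → [1, 0, 1, 7, 8]
k=3: stack[3] = 7+1 = 8 → [1, 0, 1, 8, 8]
k=4: stack[4] = 8+8 = 16 → [1, 0, 1, 8, 16]
sum = 26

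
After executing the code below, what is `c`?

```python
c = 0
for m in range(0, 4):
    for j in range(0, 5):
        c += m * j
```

60

m=0,j=0: c = 0+0 = 0
m=0,j=1: c = 0+0 = 0
m=0,j=2: c = 0+0 = 0
m=0,j=3: c = 0+0 = 0
m=0,j=4: c = 0+0 = 0
m=1,j=0: c = 0+0 = 0
m=1,j=1: c = 0+1 = 1
m=1,j=2: c = 1+2 = 3
m=1,j=3: c = 3+3 = 6
m=1,j=4: c = 6+4 = 10
m=2,j=0: c = 10+0 = 10
m=2,j=1: c = 10+2 = 12
m=2,j=2: c = 12+4 = 16
m=2,j=3: c = 16+6 = 22
m=2,j=4: c = 22+8 = 30
m=3,j=0: c = 30+0 = 30
m=3,j=1: c = 30+3 = 33
m=3,j=2: c = 33+6 = 39
m=3,j=3: c = 39+9 = 48
m=3,j=4: c = 48+12 = 60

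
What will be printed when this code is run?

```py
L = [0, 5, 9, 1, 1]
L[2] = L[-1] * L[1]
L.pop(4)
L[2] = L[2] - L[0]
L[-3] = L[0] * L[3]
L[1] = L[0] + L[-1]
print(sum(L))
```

7

L[2] = L[-1]*L[1] = 1*5 = 5 → [0, 5, 5, 1, 1]
pop(4) removes 1 → [0, 5, 5, 1]
L[2] = L[2]-L[0] = 5-0 = 5 → [0, 5, 5, 1]
L[-3] = L[0]*L[3] = 0*1 = 0 → [0, 0, 5, 1]
L[1] = L[0]+L[-1] = 0+1 = 1 → [0, 1, 5, 1]
sum = 7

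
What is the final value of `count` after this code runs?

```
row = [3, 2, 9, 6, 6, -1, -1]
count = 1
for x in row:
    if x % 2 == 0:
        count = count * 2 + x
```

34

x=3: not even
x=2: even, count = 1*2+2 = 4
x=9: not even
x=6: even, count = 4*2+6 = 14
x=6: even, count = 14*2+6 = 34
x=-1: not even
x=-1: not even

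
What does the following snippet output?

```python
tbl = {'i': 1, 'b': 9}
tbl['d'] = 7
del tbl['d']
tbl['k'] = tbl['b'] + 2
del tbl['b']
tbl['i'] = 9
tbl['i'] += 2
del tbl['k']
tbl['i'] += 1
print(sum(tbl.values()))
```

tbl['d'] = 7 → {'i': 1, 'b': 9, 'd': 7}
del 'd' → {'i': 1, 'b': 9}
tbl['k'] = tbl['b']+2 = 11 → {'i': 1, 'b': 9, 'k': 11}
del 'b' → {'i': 1, 'k': 11}
tbl['i'] = 9 → {'i': 9, 'k': 11}
tbl['i'] = 9+2 = 11 → {'i': 11, 'k': 11}
del 'k' → {'i': 11}
tbl['i'] = 11+1 = 12 → {'i': 12}
sum of values = 12

12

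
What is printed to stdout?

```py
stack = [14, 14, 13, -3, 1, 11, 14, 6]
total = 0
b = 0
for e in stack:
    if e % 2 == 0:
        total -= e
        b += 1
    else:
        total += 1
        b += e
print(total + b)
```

-18

e=14: even, total = 0-14 = -14; b=1
e=14: even, total = (-14)-14 = -28; b=2
e=13: not even, total = (-28)+1 = -27; b=15
e=-3: not even, total = (-27)+1 = -26; b=12
e=1: not even, total = (-26)+1 = -25; b=13
e=11: not even, total = (-25)+1 = -24; b=24
e=14: even, total = (-24)-14 = -38; b=25
e=6: even, total = (-38)-6 = -44; b=26
total+b = (-44)+26 = -18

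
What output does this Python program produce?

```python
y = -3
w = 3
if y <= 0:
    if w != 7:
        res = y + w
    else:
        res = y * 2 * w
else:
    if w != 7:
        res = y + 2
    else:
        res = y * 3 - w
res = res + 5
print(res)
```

5

y=-3, w=3
y <= 0 is True; w != 7 is True
→ res = y + w = 0
res = 0+5 = 5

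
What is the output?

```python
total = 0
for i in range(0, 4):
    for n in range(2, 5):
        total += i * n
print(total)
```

i=0,n=2: total = 0+0 = 0
i=0,n=3: total = 0+0 = 0
i=0,n=4: total = 0+0 = 0
i=1,n=2: total = 0+2 = 2
i=1,n=3: total = 2+3 = 5
i=1,n=4: total = 5+4 = 9
i=2,n=2: total = 9+4 = 13
i=2,n=3: total = 13+6 = 19
i=2,n=4: total = 19+8 = 27
i=3,n=2: total = 27+6 = 33
i=3,n=3: total = 33+9 = 42
i=3,n=4: total = 42+12 = 54

54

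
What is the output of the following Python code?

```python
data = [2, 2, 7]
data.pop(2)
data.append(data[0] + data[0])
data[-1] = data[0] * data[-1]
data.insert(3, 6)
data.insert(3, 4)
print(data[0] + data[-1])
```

8

pop(2) removes 7 → [2, 2]
append data[0]+data[0] = 2+2 = 4 → [2, 2, 4]
data[-1] = data[0]*data[-1] = 2*4 = 8 → [2, 2, 8]
insert 6 at 3 → [2, 2, 8, 6]
insert 4 at 3 → [2, 2, 8, 4, 6]
data[0]+data[-1] = 2+6 = 8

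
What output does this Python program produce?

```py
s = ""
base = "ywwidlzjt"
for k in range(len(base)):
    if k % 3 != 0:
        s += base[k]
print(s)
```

wwdljt

k=0: skip
k=1: add 'w' → 'w'
k=2: add 'w' → 'ww'
k=3: skip
k=4: add 'd' → 'wwd'
k=5: add 'l' → 'wwdl'
k=6: skip
k=7: add 'j' → 'wwdlj'
k=8: add 't' → 'wwdljt'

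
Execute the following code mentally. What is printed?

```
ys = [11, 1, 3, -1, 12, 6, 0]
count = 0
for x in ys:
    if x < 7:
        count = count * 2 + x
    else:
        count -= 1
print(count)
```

x=11: not <7, count = 0-1 = -1
x=1: <7, count = (-1)*2+1 = -1
x=3: <7, count = (-1)*2+3 = 1
x=-1: <7, count = 1*2+(-1) = 1
x=12: not <7, count = 1-1 = 0
x=6: <7, count = 0*2+6 = 6
x=0: <7, count = 6*2+0 = 12

12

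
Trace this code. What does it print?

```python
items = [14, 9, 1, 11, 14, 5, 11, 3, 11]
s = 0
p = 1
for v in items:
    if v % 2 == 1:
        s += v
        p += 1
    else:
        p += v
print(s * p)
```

v=14: not odd; p=15
v=9: odd, s = 0+9 = 9; p=16
v=1: odd, s = 9+1 = 10; p=17
v=11: odd, s = 10+11 = 21; p=18
v=14: not odd; p=32
v=5: odd, s = 21+5 = 26; p=33
v=11: odd, s = 26+11 = 37; p=34
v=3: odd, s = 37+3 = 40; p=35
v=11: odd, s = 40+11 = 51; p=36
s*p = 51*36 = 1836

1836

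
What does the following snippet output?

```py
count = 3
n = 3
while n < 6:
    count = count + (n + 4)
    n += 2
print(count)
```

19

n=3: count = 3+7 = 10
n=5: count = 10+9 = 19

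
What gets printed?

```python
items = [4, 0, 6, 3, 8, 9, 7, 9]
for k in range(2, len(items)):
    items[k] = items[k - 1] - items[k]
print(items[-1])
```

-42

k=2: items[2] = 0-6 = -6 → [4, 0, -6, 3, 8, 9, 7, 9]
k=3: items[3] = (-6)-3 = -9 → [4, 0, -6, -9, 8, 9, 7, 9]
k=4: items[4] = (-9)-8 = -17 → [4, 0, -6, -9, -17, 9, 7, 9]
k=5: items[5] = (-17)-9 = -26 → [4, 0, -6, -9, -17, -26, 7, 9]
k=6: items[6] = (-26)-7 = -33 → [4, 0, -6, -9, -17, -26, -33, 9]
k=7: items[7] = (-33)-9 = -42 → [4, 0, -6, -9, -17, -26, -33, -42]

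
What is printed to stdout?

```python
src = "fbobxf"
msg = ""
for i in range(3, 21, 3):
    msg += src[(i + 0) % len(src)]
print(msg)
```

bfbfbf

i=3: add src[3]='b' → 'b'
i=6: add src[0]='f' → 'bf'
i=9: add src[3]='b' → 'bfb'
i=12: add src[0]='f' → 'bfbf'
i=15: add src[3]='b' → 'bfbfb'
i=18: add src[0]='f' → 'bfbfbf'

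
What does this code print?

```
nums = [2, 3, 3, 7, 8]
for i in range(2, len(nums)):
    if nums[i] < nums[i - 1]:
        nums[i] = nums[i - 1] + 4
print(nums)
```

i=2: 3>=3, unchanged → [2, 3, 3, 7, 8]
i=3: 7>=3, unchanged → [2, 3, 3, 7, 8]
i=4: 8>=7, unchanged → [2, 3, 3, 7, 8]

[2, 3, 3, 7, 8]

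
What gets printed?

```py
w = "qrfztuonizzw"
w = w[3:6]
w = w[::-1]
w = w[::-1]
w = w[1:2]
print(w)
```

t

slice [3:6] → 'ztu'
reverse → 'utz'
reverse → 'ztu'
slice [1:2] → 't'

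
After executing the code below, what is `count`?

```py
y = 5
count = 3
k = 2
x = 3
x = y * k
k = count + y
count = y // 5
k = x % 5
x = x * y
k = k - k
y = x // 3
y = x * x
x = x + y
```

x = 5*2 = 10
k = 3+5 = 8
count = 5//5 = 1
k = 10%5 = 0
x = 10*5 = 50
k = 0-0 = 0
y = 50//3 = 16
y = 50*50 = 2500
x = 50+2500 = 2550

1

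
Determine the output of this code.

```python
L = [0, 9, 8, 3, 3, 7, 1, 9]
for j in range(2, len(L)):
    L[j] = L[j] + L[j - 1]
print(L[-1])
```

40

j=2: L[2] = 8+9 = 17 → [0, 9, 17, 3, 3, 7, 1, 9]
j=3: L[3] = 3+17 = 20 → [0, 9, 17, 20, 3, 7, 1, 9]
j=4: L[4] = 3+20 = 23 → [0, 9, 17, 20, 23, 7, 1, 9]
j=5: L[5] = 7+23 = 30 → [0, 9, 17, 20, 23, 30, 1, 9]
j=6: L[6] = 1+30 = 31 → [0, 9, 17, 20, 23, 30, 31, 9]
j=7: L[7] = 9+31 = 40 → [0, 9, 17, 20, 23, 30, 31, 40]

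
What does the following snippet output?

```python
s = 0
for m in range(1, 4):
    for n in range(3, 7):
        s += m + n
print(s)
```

m=1,n=3: s = 0+4 = 4
m=1,n=4: s = 4+5 = 9
m=1,n=5: s = 9+6 = 15
m=1,n=6: s = 15+7 = 22
m=2,n=3: s = 22+5 = 27
m=2,n=4: s = 27+6 = 33
m=2,n=5: s = 33+7 = 40
m=2,n=6: s = 40+8 = 48
m=3,n=3: s = 48+6 = 54
m=3,n=4: s = 54+7 = 61
m=3,n=5: s = 61+8 = 69
m=3,n=6: s = 69+9 = 78

78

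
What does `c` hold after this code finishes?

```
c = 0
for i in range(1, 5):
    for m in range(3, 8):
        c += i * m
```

250

i=1,m=3: c = 0+3 = 3
i=1,m=4: c = 3+4 = 7
i=1,m=5: c = 7+5 = 12
i=1,m=6: c = 12+6 = 18
i=1,m=7: c = 18+7 = 25
i=2,m=3: c = 25+6 = 31
i=2,m=4: c = 31+8 = 39
i=2,m=5: c = 39+10 = 49
i=2,m=6: c = 49+12 = 61
i=2,m=7: c = 61+14 = 75
i=3,m=3: c = 75+9 = 84
i=3,m=4: c = 84+12 = 96
i=3,m=5: c = 96+15 = 111
i=3,m=6: c = 111+18 = 129
i=3,m=7: c = 129+21 = 150
i=4,m=3: c = 150+12 = 162
i=4,m=4: c = 162+16 = 178
i=4,m=5: c = 178+20 = 198
i=4,m=6: c = 198+24 = 222
i=4,m=7: c = 222+28 = 250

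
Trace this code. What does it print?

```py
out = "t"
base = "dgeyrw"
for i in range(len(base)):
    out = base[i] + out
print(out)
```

wryegdt

i=0: prepend 'd' → 'dt'
i=1: prepend 'g' → 'gdt'
i=2: prepend 'e' → 'egdt'
i=3: prepend 'y' → 'yegdt'
i=4: prepend 'r' → 'ryegdt'
i=5: prepend 'w' → 'wryegdt'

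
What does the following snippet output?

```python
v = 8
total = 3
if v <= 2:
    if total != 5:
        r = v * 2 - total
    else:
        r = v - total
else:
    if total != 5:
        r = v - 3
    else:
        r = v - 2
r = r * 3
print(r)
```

15

v=8, total=3
v <= 2 is False; total != 5 is True
→ r = v - 3 = 5
r = 5*3 = 15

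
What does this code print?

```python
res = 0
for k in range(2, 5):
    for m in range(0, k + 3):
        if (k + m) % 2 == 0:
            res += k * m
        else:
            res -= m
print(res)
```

68

k=2,m=0: even sum, res = 0+0 = 0
k=2,m=1: odd sum, res = 0-1 = -1
k=2,m=2: even sum, res = (-1)+4 = 3
k=2,m=3: odd sum, res = 3-3 = 0
k=2,m=4: even sum, res = 0+8 = 8
k=3,m=0: odd sum, res = 8-0 = 8
k=3,m=1: even sum, res = 8+3 = 11
k=3,m=2: odd sum, res = 11-2 = 9
k=3,m=3: even sum, res = 9+9 = 18
k=3,m=4: odd sum, res = 18-4 = 14
k=3,m=5: even sum, res = 14+15 = 29
k=4,m=0: even sum, res = 29+0 = 29
k=4,m=1: odd sum, res = 29-1 = 28
k=4,m=2: even sum, res = 28+8 = 36
k=4,m=3: odd sum, res = 36-3 = 33
k=4,m=4: even sum, res = 33+16 = 49
k=4,m=5: odd sum, res = 49-5 = 44
k=4,m=6: even sum, res = 44+24 = 68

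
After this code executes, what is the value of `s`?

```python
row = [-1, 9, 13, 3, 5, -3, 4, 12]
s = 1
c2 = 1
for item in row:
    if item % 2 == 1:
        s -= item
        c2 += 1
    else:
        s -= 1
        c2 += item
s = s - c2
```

-50

item=-1: odd, s = 1-(-1) = 2; c2=2
item=9: odd, s = 2-9 = -7; c2=3
item=13: odd, s = (-7)-13 = -20; c2=4
item=3: odd, s = (-20)-3 = -23; c2=5
item=5: odd, s = (-23)-5 = -28; c2=6
item=-3: odd, s = (-28)-(-3) = -25; c2=7
item=4: not odd, s = (-25)-1 = -26; c2=11
item=12: not odd, s = (-26)-1 = -27; c2=23
s-c2 = (-27)-23 = -50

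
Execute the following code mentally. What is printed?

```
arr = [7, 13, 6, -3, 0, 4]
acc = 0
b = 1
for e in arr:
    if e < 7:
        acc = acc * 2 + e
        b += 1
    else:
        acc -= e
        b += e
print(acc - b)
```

e=7: not <7, acc = 0-7 = -7; b=8
e=13: not <7, acc = (-7)-13 = -20; b=21
e=6: <7, acc = (-20)*2+6 = -34; b=22
e=-3: <7, acc = (-34)*2+(-3) = -71; b=23
e=0: <7, acc = (-71)*2+0 = -142; b=24
e=4: <7, acc = (-142)*2+4 = -280; b=25
acc-b = (-280)-25 = -305

-305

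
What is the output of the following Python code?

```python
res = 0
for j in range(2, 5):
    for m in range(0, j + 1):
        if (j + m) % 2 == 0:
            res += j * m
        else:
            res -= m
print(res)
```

j=2,m=0: even sum, res = 0+0 = 0
j=2,m=1: odd sum, res = 0-1 = -1
j=2,m=2: even sum, res = (-1)+4 = 3
j=3,m=0: odd sum, res = 3-0 = 3
j=3,m=1: even sum, res = 3+3 = 6
j=3,m=2: odd sum, res = 6-2 = 4
j=3,m=3: even sum, res = 4+9 = 13
j=4,m=0: even sum, res = 13+0 = 13
j=4,m=1: odd sum, res = 13-1 = 12
j=4,m=2: even sum, res = 12+8 = 20
j=4,m=3: odd sum, res = 20-3 = 17
j=4,m=4: even sum, res = 17+16 = 33

33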